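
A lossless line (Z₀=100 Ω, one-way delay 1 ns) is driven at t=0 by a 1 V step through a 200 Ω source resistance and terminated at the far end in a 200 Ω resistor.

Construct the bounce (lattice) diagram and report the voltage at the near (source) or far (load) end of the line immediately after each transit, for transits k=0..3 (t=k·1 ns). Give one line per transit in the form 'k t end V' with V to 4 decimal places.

0 0 source 0.3333
1 1 load 0.4444
2 2 source 0.4815
3 3 load 0.4938

Γ_L=0.333333, Γ_S=0.333333; launch V₁=1·100/300=0.333333
k=0 src: V=0.3333
k=1 load: inc=0.333333, refl=0.333333·0.333333=0.1111; V=0.000000+0.333333+0.111111=0.4444
k=2 src: inc=0.111111, refl=0.111111·0.333333=0.0370; V=0.333333+0.111111+0.037037=0.4815
k=3 load: inc=0.037037, refl=0.037037·0.333333=0.0123; V=0.444444+0.037037+0.012346=0.4938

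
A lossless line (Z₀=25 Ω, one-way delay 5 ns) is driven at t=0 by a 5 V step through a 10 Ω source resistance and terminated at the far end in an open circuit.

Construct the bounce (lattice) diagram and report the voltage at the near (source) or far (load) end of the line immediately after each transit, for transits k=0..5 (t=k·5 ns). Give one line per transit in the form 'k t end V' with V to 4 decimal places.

Γ_L=1.000000, Γ_S=-0.428571; launch V₁=5·25/35=3.571429
k=0 src: V=3.5714
k=1 load: inc=3.571429, refl=3.571429·1.000000=3.5714; V=0.000000+3.571429+3.571429=7.1429
k=2 src: inc=3.571429, refl=3.571429·-0.428571=-1.5306; V=3.571429+3.571429+-1.530612=5.6122
k=3 load: inc=-1.530612, refl=-1.530612·1.000000=-1.5306; V=7.142857+-1.530612+-1.530612=4.0816
k=4 src: inc=-1.530612, refl=-1.530612·-0.428571=0.6560; V=5.612245+-1.530612+0.655977=4.7376
k=5 load: inc=0.655977, refl=0.655977·1.000000=0.6560; V=4.081633+0.655977+0.655977=5.3936

0 0 source 3.5714
1 5 load 7.1429
2 10 source 5.6122
3 15 load 4.0816
4 20 source 4.7376
5 25 load 5.3936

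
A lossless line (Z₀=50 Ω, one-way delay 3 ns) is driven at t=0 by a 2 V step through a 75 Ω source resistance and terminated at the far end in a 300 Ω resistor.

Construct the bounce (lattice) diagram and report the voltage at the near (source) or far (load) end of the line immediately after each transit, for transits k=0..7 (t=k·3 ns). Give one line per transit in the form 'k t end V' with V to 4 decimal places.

Γ_L=0.714286, Γ_S=0.200000; launch V₁=2·50/125=0.800000
k=0 src: V=0.8000
k=1 load: inc=0.800000, refl=0.800000·0.714286=0.5714; V=0.000000+0.800000+0.571429=1.3714
k=2 src: inc=0.571429, refl=0.571429·0.200000=0.1143; V=0.800000+0.571429+0.114286=1.4857
k=3 load: inc=0.114286, refl=0.114286·0.714286=0.0816; V=1.371429+0.114286+0.081633=1.5673
k=4 src: inc=0.081633, refl=0.081633·0.200000=0.0163; V=1.485714+0.081633+0.016327=1.5837
k=5 load: inc=0.016327, refl=0.016327·0.714286=0.0117; V=1.567347+0.016327+0.011662=1.5953
k=6 src: inc=0.011662, refl=0.011662·0.200000=0.0023; V=1.583673+0.011662+0.002332=1.5977
k=7 load: inc=0.002332, refl=0.002332·0.714286=0.0017; V=1.595335+0.002332+0.001666=1.5993

0 0 source 0.8000
1 3 load 1.3714
2 6 source 1.4857
3 9 load 1.5673
4 12 source 1.5837
5 15 load 1.5953
6 18 source 1.5977
7 21 load 1.5993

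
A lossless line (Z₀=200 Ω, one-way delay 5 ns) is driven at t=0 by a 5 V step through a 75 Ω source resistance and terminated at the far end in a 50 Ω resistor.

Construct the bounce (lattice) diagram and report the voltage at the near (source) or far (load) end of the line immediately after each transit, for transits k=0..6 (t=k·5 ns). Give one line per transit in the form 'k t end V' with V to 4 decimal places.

Γ_L=-0.600000, Γ_S=-0.454545; launch V₁=5·200/275=3.636364
k=0 src: V=3.6364
k=1 load: inc=3.636364, refl=3.636364·-0.600000=-2.1818; V=0.000000+3.636364+-2.181818=1.4545
k=2 src: inc=-2.181818, refl=-2.181818·-0.454545=0.9917; V=3.636364+-2.181818+0.991736=2.4463
k=3 load: inc=0.991736, refl=0.991736·-0.600000=-0.5950; V=1.454545+0.991736+-0.595041=1.8512
k=4 src: inc=-0.595041, refl=-0.595041·-0.454545=0.2705; V=2.446281+-0.595041+0.270473=2.1217
k=5 load: inc=0.270473, refl=0.270473·-0.600000=-0.1623; V=1.851240+0.270473+-0.162284=1.9594
k=6 src: inc=-0.162284, refl=-0.162284·-0.454545=0.0738; V=2.121713+-0.162284+0.073765=2.0332

0 0 source 3.6364
1 5 load 1.4545
2 10 source 2.4463
3 15 load 1.8512
4 20 source 2.1217
5 25 load 1.9594
6 30 source 2.0332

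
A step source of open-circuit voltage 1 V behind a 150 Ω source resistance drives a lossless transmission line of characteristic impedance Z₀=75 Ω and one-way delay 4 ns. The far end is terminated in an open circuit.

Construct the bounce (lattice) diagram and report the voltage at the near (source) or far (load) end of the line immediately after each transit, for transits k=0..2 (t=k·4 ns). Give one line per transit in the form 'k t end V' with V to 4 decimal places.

Γ_L=1.000000, Γ_S=0.333333; launch V₁=1·75/225=0.333333
k=0 src: V=0.3333
k=1 load: inc=0.333333, refl=0.333333·1.000000=0.3333; V=0.000000+0.333333+0.333333=0.6667
k=2 src: inc=0.333333, refl=0.333333·0.333333=0.1111; V=0.333333+0.333333+0.111111=0.7778

0 0 source 0.3333
1 4 load 0.6667
2 8 source 0.7778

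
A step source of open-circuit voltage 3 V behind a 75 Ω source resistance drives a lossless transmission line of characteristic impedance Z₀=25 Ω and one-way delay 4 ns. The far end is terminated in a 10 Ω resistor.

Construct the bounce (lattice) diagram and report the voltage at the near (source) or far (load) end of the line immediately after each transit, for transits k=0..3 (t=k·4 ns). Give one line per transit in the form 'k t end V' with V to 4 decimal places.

0 0 source 0.7500
1 4 load 0.4286
2 8 source 0.2679
3 12 load 0.3367

Γ_L=-0.428571, Γ_S=0.500000; launch V₁=3·25/100=0.750000
k=0 src: V=0.7500
k=1 load: inc=0.750000, refl=0.750000·-0.428571=-0.3214; V=0.000000+0.750000+-0.321429=0.4286
k=2 src: inc=-0.321429, refl=-0.321429·0.500000=-0.1607; V=0.750000+-0.321429+-0.160714=0.2679
k=3 load: inc=-0.160714, refl=-0.160714·-0.428571=0.0689; V=0.428571+-0.160714+0.068878=0.3367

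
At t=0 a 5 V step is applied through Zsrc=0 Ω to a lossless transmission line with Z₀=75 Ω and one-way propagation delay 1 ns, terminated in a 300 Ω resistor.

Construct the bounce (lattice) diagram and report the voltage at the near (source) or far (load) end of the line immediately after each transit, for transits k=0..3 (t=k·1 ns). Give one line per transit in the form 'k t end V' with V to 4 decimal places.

Γ_L=0.600000, Γ_S=-1.000000; launch V₁=5·75/75=5.000000
k=0 src: V=5.0000
k=1 load: inc=5.000000, refl=5.000000·0.600000=3.0000; V=0.000000+5.000000+3.000000=8.0000
k=2 src: inc=3.000000, refl=3.000000·-1.000000=-3.0000; V=5.000000+3.000000+-3.000000=5.0000
k=3 load: inc=-3.000000, refl=-3.000000·0.600000=-1.8000; V=8.000000+-3.000000+-1.800000=3.2000

0 0 source 5.0000
1 1 load 8.0000
2 2 source 5.0000
3 3 load 3.2000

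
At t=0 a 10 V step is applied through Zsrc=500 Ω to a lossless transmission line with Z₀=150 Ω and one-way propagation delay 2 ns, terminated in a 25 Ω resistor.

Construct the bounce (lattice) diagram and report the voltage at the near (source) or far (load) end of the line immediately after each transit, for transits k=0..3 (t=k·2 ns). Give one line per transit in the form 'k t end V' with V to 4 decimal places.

0 0 source 2.3077
1 2 load 0.6593
2 4 source -0.2282
3 6 load 0.4057

Γ_L=-0.714286, Γ_S=0.538462; launch V₁=10·150/650=2.307692
k=0 src: V=2.3077
k=1 load: inc=2.307692, refl=2.307692·-0.714286=-1.6484; V=0.000000+2.307692+-1.648352=0.6593
k=2 src: inc=-1.648352, refl=-1.648352·0.538462=-0.8876; V=2.307692+-1.648352+-0.887574=-0.2282
k=3 load: inc=-0.887574, refl=-0.887574·-0.714286=0.6340; V=0.659341+-0.887574+0.633981=0.4057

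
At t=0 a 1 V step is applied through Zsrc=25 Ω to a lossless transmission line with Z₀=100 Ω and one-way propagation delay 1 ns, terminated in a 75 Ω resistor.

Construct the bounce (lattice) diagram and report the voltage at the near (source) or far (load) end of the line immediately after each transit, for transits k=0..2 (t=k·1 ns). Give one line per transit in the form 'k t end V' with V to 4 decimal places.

0 0 source 0.8000
1 1 load 0.6857
2 2 source 0.7543

Γ_L=-0.142857, Γ_S=-0.600000; launch V₁=1·100/125=0.800000
k=0 src: V=0.8000
k=1 load: inc=0.800000, refl=0.800000·-0.142857=-0.1143; V=0.000000+0.800000+-0.114286=0.6857
k=2 src: inc=-0.114286, refl=-0.114286·-0.600000=0.0686; V=0.800000+-0.114286+0.068571=0.7543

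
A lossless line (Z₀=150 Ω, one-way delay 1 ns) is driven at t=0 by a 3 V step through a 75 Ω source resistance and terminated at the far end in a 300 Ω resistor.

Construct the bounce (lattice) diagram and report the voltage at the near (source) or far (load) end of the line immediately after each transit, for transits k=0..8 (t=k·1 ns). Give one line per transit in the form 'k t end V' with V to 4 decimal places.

0 0 source 2.0000
1 1 load 2.6667
2 2 source 2.4444
3 3 load 2.3704
4 4 source 2.3951
5 5 load 2.4033
6 6 source 2.4005
7 7 load 2.3996
8 8 source 2.3999

Γ_L=0.333333, Γ_S=-0.333333; launch V₁=3·150/225=2.000000
k=0 src: V=2.0000
k=1 load: inc=2.000000, refl=2.000000·0.333333=0.6667; V=0.000000+2.000000+0.666667=2.6667
k=2 src: inc=0.666667, refl=0.666667·-0.333333=-0.2222; V=2.000000+0.666667+-0.222222=2.4444
k=3 load: inc=-0.222222, refl=-0.222222·0.333333=-0.0741; V=2.666667+-0.222222+-0.074074=2.3704
k=4 src: inc=-0.074074, refl=-0.074074·-0.333333=0.0247; V=2.444444+-0.074074+0.024691=2.3951
k=5 load: inc=0.024691, refl=0.024691·0.333333=0.0082; V=2.370370+0.024691+0.008230=2.4033
k=6 src: inc=0.008230, refl=0.008230·-0.333333=-0.0027; V=2.395062+0.008230+-0.002743=2.4005
k=7 load: inc=-0.002743, refl=-0.002743·0.333333=-0.0009; V=2.403292+-0.002743+-0.000914=2.3996
k=8 src: inc=-0.000914, refl=-0.000914·-0.333333=0.0003; V=2.400549+-0.000914+0.000305=2.3999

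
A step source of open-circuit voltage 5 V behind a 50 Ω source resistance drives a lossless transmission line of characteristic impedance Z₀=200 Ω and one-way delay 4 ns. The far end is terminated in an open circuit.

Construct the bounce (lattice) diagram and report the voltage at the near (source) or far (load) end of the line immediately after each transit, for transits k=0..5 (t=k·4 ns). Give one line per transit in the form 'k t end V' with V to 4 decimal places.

0 0 source 4.0000
1 4 load 8.0000
2 8 source 5.6000
3 12 load 3.2000
4 16 source 4.6400
5 20 load 6.0800

Γ_L=1.000000, Γ_S=-0.600000; launch V₁=5·200/250=4.000000
k=0 src: V=4.0000
k=1 load: inc=4.000000, refl=4.000000·1.000000=4.0000; V=0.000000+4.000000+4.000000=8.0000
k=2 src: inc=4.000000, refl=4.000000·-0.600000=-2.4000; V=4.000000+4.000000+-2.400000=5.6000
k=3 load: inc=-2.400000, refl=-2.400000·1.000000=-2.4000; V=8.000000+-2.400000+-2.400000=3.2000
k=4 src: inc=-2.400000, refl=-2.400000·-0.600000=1.4400; V=5.600000+-2.400000+1.440000=4.6400
k=5 load: inc=1.440000, refl=1.440000·1.000000=1.4400; V=3.200000+1.440000+1.440000=6.0800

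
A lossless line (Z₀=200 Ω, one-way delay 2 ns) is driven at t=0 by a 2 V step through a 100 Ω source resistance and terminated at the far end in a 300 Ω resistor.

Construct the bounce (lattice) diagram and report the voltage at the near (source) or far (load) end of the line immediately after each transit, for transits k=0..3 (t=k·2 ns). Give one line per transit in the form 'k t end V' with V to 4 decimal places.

0 0 source 1.3333
1 2 load 1.6000
2 4 source 1.5111
3 6 load 1.4933

Γ_L=0.200000, Γ_S=-0.333333; launch V₁=2·200/300=1.333333
k=0 src: V=1.3333
k=1 load: inc=1.333333, refl=1.333333·0.200000=0.2667; V=0.000000+1.333333+0.266667=1.6000
k=2 src: inc=0.266667, refl=0.266667·-0.333333=-0.0889; V=1.333333+0.266667+-0.088889=1.5111
k=3 load: inc=-0.088889, refl=-0.088889·0.200000=-0.0178; V=1.600000+-0.088889+-0.017778=1.4933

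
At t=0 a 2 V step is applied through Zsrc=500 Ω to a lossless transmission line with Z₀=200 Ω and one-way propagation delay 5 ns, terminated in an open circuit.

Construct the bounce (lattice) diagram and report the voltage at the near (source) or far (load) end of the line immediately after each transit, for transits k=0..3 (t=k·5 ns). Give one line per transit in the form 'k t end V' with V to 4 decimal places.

0 0 source 0.5714
1 5 load 1.1429
2 10 source 1.3878
3 15 load 1.6327

Γ_L=1.000000, Γ_S=0.428571; launch V₁=2·200/700=0.571429
k=0 src: V=0.5714
k=1 load: inc=0.571429, refl=0.571429·1.000000=0.5714; V=0.000000+0.571429+0.571429=1.1429
k=2 src: inc=0.571429, refl=0.571429·0.428571=0.2449; V=0.571429+0.571429+0.244898=1.3878
k=3 load: inc=0.244898, refl=0.244898·1.000000=0.2449; V=1.142857+0.244898+0.244898=1.6327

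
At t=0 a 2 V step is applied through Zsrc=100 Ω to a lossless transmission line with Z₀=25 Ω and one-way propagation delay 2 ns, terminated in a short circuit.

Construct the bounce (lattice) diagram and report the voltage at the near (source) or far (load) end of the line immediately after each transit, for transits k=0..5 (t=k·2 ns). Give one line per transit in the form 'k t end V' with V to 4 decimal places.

0 0 source 0.4000
1 2 load 0.0000
2 4 source -0.2400
3 6 load 0.0000
4 8 source 0.1440
5 10 load 0.0000

Γ_L=-1.000000, Γ_S=0.600000; launch V₁=2·25/125=0.400000
k=0 src: V=0.4000
k=1 load: inc=0.400000, refl=0.400000·-1.000000=-0.4000; V=0.000000+0.400000+-0.400000=0.0000
k=2 src: inc=-0.400000, refl=-0.400000·0.600000=-0.2400; V=0.400000+-0.400000+-0.240000=-0.2400
k=3 load: inc=-0.240000, refl=-0.240000·-1.000000=0.2400; V=0.000000+-0.240000+0.240000=0.0000
k=4 src: inc=0.240000, refl=0.240000·0.600000=0.1440; V=-0.240000+0.240000+0.144000=0.1440
k=5 load: inc=0.144000, refl=0.144000·-1.000000=-0.1440; V=0.000000+0.144000+-0.144000=0.0000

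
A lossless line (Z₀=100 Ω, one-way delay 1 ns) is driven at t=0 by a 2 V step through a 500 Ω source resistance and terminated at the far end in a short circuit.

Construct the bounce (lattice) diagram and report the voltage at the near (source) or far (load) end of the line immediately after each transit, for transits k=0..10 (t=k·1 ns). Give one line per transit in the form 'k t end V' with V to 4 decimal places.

0 0 source 0.3333
1 1 load 0.0000
2 2 source -0.2222
3 3 load 0.0000
4 4 source 0.1481
5 5 load 0.0000
6 6 source -0.0988
7 7 load 0.0000
8 8 source 0.0658
9 9 load 0.0000
10 10 source -0.0439

Γ_L=-1.000000, Γ_S=0.666667; launch V₁=2·100/600=0.333333
k=0 src: V=0.3333
k=1 load: inc=0.333333, refl=0.333333·-1.000000=-0.3333; V=0.000000+0.333333+-0.333333=0.0000
k=2 src: inc=-0.333333, refl=-0.333333·0.666667=-0.2222; V=0.333333+-0.333333+-0.222222=-0.2222
k=3 load: inc=-0.222222, refl=-0.222222·-1.000000=0.2222; V=0.000000+-0.222222+0.222222=0.0000
k=4 src: inc=0.222222, refl=0.222222·0.666667=0.1481; V=-0.222222+0.222222+0.148148=0.1481
k=5 load: inc=0.148148, refl=0.148148·-1.000000=-0.1481; V=0.000000+0.148148+-0.148148=0.0000
k=6 src: inc=-0.148148, refl=-0.148148·0.666667=-0.0988; V=0.148148+-0.148148+-0.098765=-0.0988
k=7 load: inc=-0.098765, refl=-0.098765·-1.000000=0.0988; V=0.000000+-0.098765+0.098765=0.0000
k=8 src: inc=0.098765, refl=0.098765·0.666667=0.0658; V=-0.098765+0.098765+0.065844=0.0658
k=9 load: inc=0.065844, refl=0.065844·-1.000000=-0.0658; V=0.000000+0.065844+-0.065844=0.0000
k=10 src: inc=-0.065844, refl=-0.065844·0.666667=-0.0439; V=0.065844+-0.065844+-0.043896=-0.0439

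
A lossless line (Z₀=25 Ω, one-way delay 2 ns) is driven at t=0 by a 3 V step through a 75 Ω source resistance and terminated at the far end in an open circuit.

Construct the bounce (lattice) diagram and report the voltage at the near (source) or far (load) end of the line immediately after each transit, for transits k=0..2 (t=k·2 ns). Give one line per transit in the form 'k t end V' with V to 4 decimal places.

Γ_L=1.000000, Γ_S=0.500000; launch V₁=3·25/100=0.750000
k=0 src: V=0.7500
k=1 load: inc=0.750000, refl=0.750000·1.000000=0.7500; V=0.000000+0.750000+0.750000=1.5000
k=2 src: inc=0.750000, refl=0.750000·0.500000=0.3750; V=0.750000+0.750000+0.375000=1.8750

0 0 source 0.7500
1 2 load 1.5000
2 4 source 1.8750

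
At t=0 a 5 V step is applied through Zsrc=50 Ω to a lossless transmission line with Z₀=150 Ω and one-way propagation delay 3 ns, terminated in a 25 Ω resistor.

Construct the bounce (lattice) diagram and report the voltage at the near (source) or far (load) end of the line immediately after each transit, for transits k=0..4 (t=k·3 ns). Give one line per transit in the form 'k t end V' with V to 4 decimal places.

Γ_L=-0.714286, Γ_S=-0.500000; launch V₁=5·150/200=3.750000
k=0 src: V=3.7500
k=1 load: inc=3.750000, refl=3.750000·-0.714286=-2.6786; V=0.000000+3.750000+-2.678571=1.0714
k=2 src: inc=-2.678571, refl=-2.678571·-0.500000=1.3393; V=3.750000+-2.678571+1.339286=2.4107
k=3 load: inc=1.339286, refl=1.339286·-0.714286=-0.9566; V=1.071429+1.339286+-0.956633=1.4541
k=4 src: inc=-0.956633, refl=-0.956633·-0.500000=0.4783; V=2.410714+-0.956633+0.478316=1.9324

0 0 source 3.7500
1 3 load 1.0714
2 6 source 2.4107
3 9 load 1.4541
4 12 source 1.9324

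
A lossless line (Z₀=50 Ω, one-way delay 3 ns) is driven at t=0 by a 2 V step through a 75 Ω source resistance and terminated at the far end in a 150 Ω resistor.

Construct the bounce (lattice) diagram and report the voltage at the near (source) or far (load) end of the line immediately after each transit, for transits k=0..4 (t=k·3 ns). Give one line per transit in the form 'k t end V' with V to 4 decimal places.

0 0 source 0.8000
1 3 load 1.2000
2 6 source 1.2800
3 9 load 1.3200
4 12 source 1.3280

Γ_L=0.500000, Γ_S=0.200000; launch V₁=2·50/125=0.800000
k=0 src: V=0.8000
k=1 load: inc=0.800000, refl=0.800000·0.500000=0.4000; V=0.000000+0.800000+0.400000=1.2000
k=2 src: inc=0.400000, refl=0.400000·0.200000=0.0800; V=0.800000+0.400000+0.080000=1.2800
k=3 load: inc=0.080000, refl=0.080000·0.500000=0.0400; V=1.200000+0.080000+0.040000=1.3200
k=4 src: inc=0.040000, refl=0.040000·0.200000=0.0080; V=1.280000+0.040000+0.008000=1.3280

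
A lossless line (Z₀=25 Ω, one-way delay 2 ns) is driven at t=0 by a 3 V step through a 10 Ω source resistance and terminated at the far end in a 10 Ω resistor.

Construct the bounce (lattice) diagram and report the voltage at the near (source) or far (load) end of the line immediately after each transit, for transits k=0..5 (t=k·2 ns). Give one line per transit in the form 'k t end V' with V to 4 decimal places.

0 0 source 2.1429
1 2 load 1.2245
2 4 source 1.6181
3 6 load 1.4494
4 8 source 1.5217
5 10 load 1.4907

Γ_L=-0.428571, Γ_S=-0.428571; launch V₁=3·25/35=2.142857
k=0 src: V=2.1429
k=1 load: inc=2.142857, refl=2.142857·-0.428571=-0.9184; V=0.000000+2.142857+-0.918367=1.2245
k=2 src: inc=-0.918367, refl=-0.918367·-0.428571=0.3936; V=2.142857+-0.918367+0.393586=1.6181
k=3 load: inc=0.393586, refl=0.393586·-0.428571=-0.1687; V=1.224490+0.393586+-0.168680=1.4494
k=4 src: inc=-0.168680, refl=-0.168680·-0.428571=0.0723; V=1.618076+-0.168680+0.072291=1.5217
k=5 load: inc=0.072291, refl=0.072291·-0.428571=-0.0310; V=1.449396+0.072291+-0.030982=1.4907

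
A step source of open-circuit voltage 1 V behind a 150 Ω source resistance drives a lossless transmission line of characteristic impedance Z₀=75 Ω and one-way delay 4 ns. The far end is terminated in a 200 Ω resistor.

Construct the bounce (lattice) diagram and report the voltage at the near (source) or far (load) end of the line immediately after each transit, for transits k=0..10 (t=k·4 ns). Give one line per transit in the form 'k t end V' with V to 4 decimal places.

0 0 source 0.3333
1 4 load 0.4848
2 8 source 0.5354
3 12 load 0.5583
4 16 source 0.5660
5 20 load 0.5694
6 24 source 0.5706
7 28 load 0.5711
8 32 source 0.5713
9 36 load 0.5714
10 40 source 0.5714

Γ_L=0.454545, Γ_S=0.333333; launch V₁=1·75/225=0.333333
k=0 src: V=0.3333
k=1 load: inc=0.333333, refl=0.333333·0.454545=0.1515; V=0.000000+0.333333+0.151515=0.4848
k=2 src: inc=0.151515, refl=0.151515·0.333333=0.0505; V=0.333333+0.151515+0.050505=0.5354
k=3 load: inc=0.050505, refl=0.050505·0.454545=0.0230; V=0.484848+0.050505+0.022957=0.5583
k=4 src: inc=0.022957, refl=0.022957·0.333333=0.0077; V=0.535354+0.022957+0.007652=0.5660
k=5 load: inc=0.007652, refl=0.007652·0.454545=0.0035; V=0.558310+0.007652+0.003478=0.5694
k=6 src: inc=0.003478, refl=0.003478·0.333333=0.0012; V=0.565963+0.003478+0.001159=0.5706
k=7 load: inc=0.001159, refl=0.001159·0.454545=0.0005; V=0.569441+0.001159+0.000527=0.5711
k=8 src: inc=0.000527, refl=0.000527·0.333333=0.0002; V=0.570600+0.000527+0.000176=0.5713
k=9 load: inc=0.000176, refl=0.000176·0.454545=0.0001; V=0.571127+0.000176+0.000080=0.5714
k=10 src: inc=0.000080, refl=0.000080·0.333333=0.0000; V=0.571303+0.000080+0.000027=0.5714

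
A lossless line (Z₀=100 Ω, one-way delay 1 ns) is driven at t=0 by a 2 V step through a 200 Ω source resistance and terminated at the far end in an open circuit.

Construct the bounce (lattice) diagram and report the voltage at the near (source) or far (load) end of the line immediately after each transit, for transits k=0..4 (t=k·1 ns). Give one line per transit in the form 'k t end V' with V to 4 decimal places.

Γ_L=1.000000, Γ_S=0.333333; launch V₁=2·100/300=0.666667
k=0 src: V=0.6667
k=1 load: inc=0.666667, refl=0.666667·1.000000=0.6667; V=0.000000+0.666667+0.666667=1.3333
k=2 src: inc=0.666667, refl=0.666667·0.333333=0.2222; V=0.666667+0.666667+0.222222=1.5556
k=3 load: inc=0.222222, refl=0.222222·1.000000=0.2222; V=1.333333+0.222222+0.222222=1.7778
k=4 src: inc=0.222222, refl=0.222222·0.333333=0.0741; V=1.555556+0.222222+0.074074=1.8519

0 0 source 0.6667
1 1 load 1.3333
2 2 source 1.5556
3 3 load 1.7778
4 4 source 1.8519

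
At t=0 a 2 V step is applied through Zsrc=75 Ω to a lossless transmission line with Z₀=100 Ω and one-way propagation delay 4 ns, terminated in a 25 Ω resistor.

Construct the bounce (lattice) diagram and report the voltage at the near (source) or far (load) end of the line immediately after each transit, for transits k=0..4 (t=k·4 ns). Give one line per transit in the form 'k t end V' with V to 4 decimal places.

0 0 source 1.1429
1 4 load 0.4571
2 8 source 0.5551
3 12 load 0.4963
4 16 source 0.5047

Γ_L=-0.600000, Γ_S=-0.142857; launch V₁=2·100/175=1.142857
k=0 src: V=1.1429
k=1 load: inc=1.142857, refl=1.142857·-0.600000=-0.6857; V=0.000000+1.142857+-0.685714=0.4571
k=2 src: inc=-0.685714, refl=-0.685714·-0.142857=0.0980; V=1.142857+-0.685714+0.097959=0.5551
k=3 load: inc=0.097959, refl=0.097959·-0.600000=-0.0588; V=0.457143+0.097959+-0.058776=0.4963
k=4 src: inc=-0.058776, refl=-0.058776·-0.142857=0.0084; V=0.555102+-0.058776+0.008397=0.5047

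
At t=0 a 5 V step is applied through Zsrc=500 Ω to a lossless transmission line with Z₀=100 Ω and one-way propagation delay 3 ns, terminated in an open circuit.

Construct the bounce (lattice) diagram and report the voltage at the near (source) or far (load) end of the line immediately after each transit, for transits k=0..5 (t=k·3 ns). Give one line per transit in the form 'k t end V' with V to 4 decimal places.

0 0 source 0.8333
1 3 load 1.6667
2 6 source 2.2222
3 9 load 2.7778
4 12 source 3.1481
5 15 load 3.5185

Γ_L=1.000000, Γ_S=0.666667; launch V₁=5·100/600=0.833333
k=0 src: V=0.8333
k=1 load: inc=0.833333, refl=0.833333·1.000000=0.8333; V=0.000000+0.833333+0.833333=1.6667
k=2 src: inc=0.833333, refl=0.833333·0.666667=0.5556; V=0.833333+0.833333+0.555556=2.2222
k=3 load: inc=0.555556, refl=0.555556·1.000000=0.5556; V=1.666667+0.555556+0.555556=2.7778
k=4 src: inc=0.555556, refl=0.555556·0.666667=0.3704; V=2.222222+0.555556+0.370370=3.1481
k=5 load: inc=0.370370, refl=0.370370·1.000000=0.3704; V=2.777778+0.370370+0.370370=3.5185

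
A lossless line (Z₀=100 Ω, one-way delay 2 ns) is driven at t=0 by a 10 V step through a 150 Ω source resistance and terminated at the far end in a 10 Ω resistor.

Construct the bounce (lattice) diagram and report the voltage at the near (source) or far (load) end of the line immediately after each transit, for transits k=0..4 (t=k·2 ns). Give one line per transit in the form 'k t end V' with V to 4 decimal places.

Γ_L=-0.818182, Γ_S=0.200000; launch V₁=10·100/250=4.000000
k=0 src: V=4.0000
k=1 load: inc=4.000000, refl=4.000000·-0.818182=-3.2727; V=0.000000+4.000000+-3.272727=0.7273
k=2 src: inc=-3.272727, refl=-3.272727·0.200000=-0.6545; V=4.000000+-3.272727+-0.654545=0.0727
k=3 load: inc=-0.654545, refl=-0.654545·-0.818182=0.5355; V=0.727273+-0.654545+0.535537=0.6083
k=4 src: inc=0.535537, refl=0.535537·0.200000=0.1071; V=0.072727+0.535537+0.107107=0.7154

0 0 source 4.0000
1 2 load 0.7273
2 4 source 0.0727
3 6 load 0.6083
4 8 source 0.7154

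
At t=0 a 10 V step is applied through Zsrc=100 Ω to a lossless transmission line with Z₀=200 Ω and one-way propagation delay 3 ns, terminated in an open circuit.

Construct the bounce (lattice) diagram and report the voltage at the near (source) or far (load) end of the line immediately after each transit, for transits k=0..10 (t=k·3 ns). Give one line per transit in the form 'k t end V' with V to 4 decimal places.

Γ_L=1.000000, Γ_S=-0.333333; launch V₁=10·200/300=6.666667
k=0 src: V=6.6667
k=1 load: inc=6.666667, refl=6.666667·1.000000=6.6667; V=0.000000+6.666667+6.666667=13.3333
k=2 src: inc=6.666667, refl=6.666667·-0.333333=-2.2222; V=6.666667+6.666667+-2.222222=11.1111
k=3 load: inc=-2.222222, refl=-2.222222·1.000000=-2.2222; V=13.333333+-2.222222+-2.222222=8.8889
k=4 src: inc=-2.222222, refl=-2.222222·-0.333333=0.7407; V=11.111111+-2.222222+0.740741=9.6296
k=5 load: inc=0.740741, refl=0.740741·1.000000=0.7407; V=8.888889+0.740741+0.740741=10.3704
k=6 src: inc=0.740741, refl=0.740741·-0.333333=-0.2469; V=9.629630+0.740741+-0.246914=10.1235
k=7 load: inc=-0.246914, refl=-0.246914·1.000000=-0.2469; V=10.370370+-0.246914+-0.246914=9.8765
k=8 src: inc=-0.246914, refl=-0.246914·-0.333333=0.0823; V=10.123457+-0.246914+0.082305=9.9588
k=9 load: inc=0.082305, refl=0.082305·1.000000=0.0823; V=9.876543+0.082305+0.082305=10.0412
k=10 src: inc=0.082305, refl=0.082305·-0.333333=-0.0274; V=9.958848+0.082305+-0.027435=10.0137

0 0 source 6.6667
1 3 load 13.3333
2 6 source 11.1111
3 9 load 8.8889
4 12 source 9.6296
5 15 load 10.3704
6 18 source 10.1235
7 21 load 9.8765
8 24 source 9.9588
9 27 load 10.0412
10 30 source 10.0137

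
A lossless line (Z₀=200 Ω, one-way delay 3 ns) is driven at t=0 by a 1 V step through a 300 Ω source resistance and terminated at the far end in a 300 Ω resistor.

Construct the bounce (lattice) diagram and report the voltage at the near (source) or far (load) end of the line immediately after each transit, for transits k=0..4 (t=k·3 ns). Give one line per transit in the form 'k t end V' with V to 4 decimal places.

0 0 source 0.4000
1 3 load 0.4800
2 6 source 0.4960
3 9 load 0.4992
4 12 source 0.4998

Γ_L=0.200000, Γ_S=0.200000; launch V₁=1·200/500=0.400000
k=0 src: V=0.4000
k=1 load: inc=0.400000, refl=0.400000·0.200000=0.0800; V=0.000000+0.400000+0.080000=0.4800
k=2 src: inc=0.080000, refl=0.080000·0.200000=0.0160; V=0.400000+0.080000+0.016000=0.4960
k=3 load: inc=0.016000, refl=0.016000·0.200000=0.0032; V=0.480000+0.016000+0.003200=0.4992
k=4 src: inc=0.003200, refl=0.003200·0.200000=0.0006; V=0.496000+0.003200+0.000640=0.4998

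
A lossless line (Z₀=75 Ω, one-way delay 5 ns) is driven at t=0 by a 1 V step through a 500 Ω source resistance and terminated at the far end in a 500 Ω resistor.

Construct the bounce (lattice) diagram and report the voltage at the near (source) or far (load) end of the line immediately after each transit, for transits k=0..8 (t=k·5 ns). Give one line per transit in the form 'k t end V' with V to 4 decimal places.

Γ_L=0.739130, Γ_S=0.739130; launch V₁=1·75/575=0.130435
k=0 src: V=0.1304
k=1 load: inc=0.130435, refl=0.130435·0.739130=0.0964; V=0.000000+0.130435+0.096408=0.2268
k=2 src: inc=0.096408, refl=0.096408·0.739130=0.0713; V=0.130435+0.096408+0.071258=0.2981
k=3 load: inc=0.071258, refl=0.071258·0.739130=0.0527; V=0.226843+0.071258+0.052669=0.3508
k=4 src: inc=0.052669, refl=0.052669·0.739130=0.0389; V=0.298101+0.052669+0.038929=0.3897
k=5 load: inc=0.038929, refl=0.038929·0.739130=0.0288; V=0.350771+0.038929+0.028774=0.4185
k=6 src: inc=0.028774, refl=0.028774·0.739130=0.0213; V=0.389700+0.028774+0.021268=0.4397
k=7 load: inc=0.021268, refl=0.021268·0.739130=0.0157; V=0.418474+0.021268+0.015720=0.4555
k=8 src: inc=0.015720, refl=0.015720·0.739130=0.0116; V=0.439742+0.015720+0.011619=0.4671

0 0 source 0.1304
1 5 load 0.2268
2 10 source 0.2981
3 15 load 0.3508
4 20 source 0.3897
5 25 load 0.4185
6 30 source 0.4397
7 35 load 0.4555
8 40 source 0.4671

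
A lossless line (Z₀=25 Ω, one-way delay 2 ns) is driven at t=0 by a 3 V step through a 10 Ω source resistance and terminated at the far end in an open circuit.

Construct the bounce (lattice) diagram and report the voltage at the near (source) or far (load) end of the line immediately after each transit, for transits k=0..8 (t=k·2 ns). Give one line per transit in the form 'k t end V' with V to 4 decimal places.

Γ_L=1.000000, Γ_S=-0.428571; launch V₁=3·25/35=2.142857
k=0 src: V=2.1429
k=1 load: inc=2.142857, refl=2.142857·1.000000=2.1429; V=0.000000+2.142857+2.142857=4.2857
k=2 src: inc=2.142857, refl=2.142857·-0.428571=-0.9184; V=2.142857+2.142857+-0.918367=3.3673
k=3 load: inc=-0.918367, refl=-0.918367·1.000000=-0.9184; V=4.285714+-0.918367+-0.918367=2.4490
k=4 src: inc=-0.918367, refl=-0.918367·-0.428571=0.3936; V=3.367347+-0.918367+0.393586=2.8426
k=5 load: inc=0.393586, refl=0.393586·1.000000=0.3936; V=2.448980+0.393586+0.393586=3.2362
k=6 src: inc=0.393586, refl=0.393586·-0.428571=-0.1687; V=2.842566+0.393586+-0.168680=3.0675
k=7 load: inc=-0.168680, refl=-0.168680·1.000000=-0.1687; V=3.236152+-0.168680+-0.168680=2.8988
k=8 src: inc=-0.168680, refl=-0.168680·-0.428571=0.0723; V=3.067472+-0.168680+0.072291=2.9711

0 0 source 2.1429
1 2 load 4.2857
2 4 source 3.3673
3 6 load 2.4490
4 8 source 2.8426
5 10 load 3.2362
6 12 source 3.0675
7 14 load 2.8988
8 16 source 2.9711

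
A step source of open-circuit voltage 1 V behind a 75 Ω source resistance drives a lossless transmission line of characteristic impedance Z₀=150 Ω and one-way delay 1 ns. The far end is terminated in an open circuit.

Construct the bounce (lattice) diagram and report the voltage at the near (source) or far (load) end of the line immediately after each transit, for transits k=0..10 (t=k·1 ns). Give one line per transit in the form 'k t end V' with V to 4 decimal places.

Γ_L=1.000000, Γ_S=-0.333333; launch V₁=1·150/225=0.666667
k=0 src: V=0.6667
k=1 load: inc=0.666667, refl=0.666667·1.000000=0.6667; V=0.000000+0.666667+0.666667=1.3333
k=2 src: inc=0.666667, refl=0.666667·-0.333333=-0.2222; V=0.666667+0.666667+-0.222222=1.1111
k=3 load: inc=-0.222222, refl=-0.222222·1.000000=-0.2222; V=1.333333+-0.222222+-0.222222=0.8889
k=4 src: inc=-0.222222, refl=-0.222222·-0.333333=0.0741; V=1.111111+-0.222222+0.074074=0.9630
k=5 load: inc=0.074074, refl=0.074074·1.000000=0.0741; V=0.888889+0.074074+0.074074=1.0370
k=6 src: inc=0.074074, refl=0.074074·-0.333333=-0.0247; V=0.962963+0.074074+-0.024691=1.0123
k=7 load: inc=-0.024691, refl=-0.024691·1.000000=-0.0247; V=1.037037+-0.024691+-0.024691=0.9877
k=8 src: inc=-0.024691, refl=-0.024691·-0.333333=0.0082; V=1.012346+-0.024691+0.008230=0.9959
k=9 load: inc=0.008230, refl=0.008230·1.000000=0.0082; V=0.987654+0.008230+0.008230=1.0041
k=10 src: inc=0.008230, refl=0.008230·-0.333333=-0.0027; V=0.995885+0.008230+-0.002743=1.0014

0 0 source 0.6667
1 1 load 1.3333
2 2 source 1.1111
3 3 load 0.8889
4 4 source 0.9630
5 5 load 1.0370
6 6 source 1.0123
7 7 load 0.9877
8 8 source 0.9959
9 9 load 1.0041
10 10 source 1.0014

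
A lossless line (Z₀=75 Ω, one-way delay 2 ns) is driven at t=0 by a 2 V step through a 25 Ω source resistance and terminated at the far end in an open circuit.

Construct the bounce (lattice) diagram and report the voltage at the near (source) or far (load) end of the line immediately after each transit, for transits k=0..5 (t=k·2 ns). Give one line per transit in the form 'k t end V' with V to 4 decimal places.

Γ_L=1.000000, Γ_S=-0.500000; launch V₁=2·75/100=1.500000
k=0 src: V=1.5000
k=1 load: inc=1.500000, refl=1.500000·1.000000=1.5000; V=0.000000+1.500000+1.500000=3.0000
k=2 src: inc=1.500000, refl=1.500000·-0.500000=-0.7500; V=1.500000+1.500000+-0.750000=2.2500
k=3 load: inc=-0.750000, refl=-0.750000·1.000000=-0.7500; V=3.000000+-0.750000+-0.750000=1.5000
k=4 src: inc=-0.750000, refl=-0.750000·-0.500000=0.3750; V=2.250000+-0.750000+0.375000=1.8750
k=5 load: inc=0.375000, refl=0.375000·1.000000=0.3750; V=1.500000+0.375000+0.375000=2.2500

0 0 source 1.5000
1 2 load 3.0000
2 4 source 2.2500
3 6 load 1.5000
4 8 source 1.8750
5 10 load 2.2500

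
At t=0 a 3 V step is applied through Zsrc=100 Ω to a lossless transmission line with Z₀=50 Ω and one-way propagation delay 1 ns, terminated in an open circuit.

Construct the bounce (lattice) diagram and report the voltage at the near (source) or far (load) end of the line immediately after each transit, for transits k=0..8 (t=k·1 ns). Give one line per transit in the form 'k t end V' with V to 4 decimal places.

Γ_L=1.000000, Γ_S=0.333333; launch V₁=3·50/150=1.000000
k=0 src: V=1.0000
k=1 load: inc=1.000000, refl=1.000000·1.000000=1.0000; V=0.000000+1.000000+1.000000=2.0000
k=2 src: inc=1.000000, refl=1.000000·0.333333=0.3333; V=1.000000+1.000000+0.333333=2.3333
k=3 load: inc=0.333333, refl=0.333333·1.000000=0.3333; V=2.000000+0.333333+0.333333=2.6667
k=4 src: inc=0.333333, refl=0.333333·0.333333=0.1111; V=2.333333+0.333333+0.111111=2.7778
k=5 load: inc=0.111111, refl=0.111111·1.000000=0.1111; V=2.666667+0.111111+0.111111=2.8889
k=6 src: inc=0.111111, refl=0.111111·0.333333=0.0370; V=2.777778+0.111111+0.037037=2.9259
k=7 load: inc=0.037037, refl=0.037037·1.000000=0.0370; V=2.888889+0.037037+0.037037=2.9630
k=8 src: inc=0.037037, refl=0.037037·0.333333=0.0123; V=2.925926+0.037037+0.012346=2.9753

0 0 source 1.0000
1 1 load 2.0000
2 2 source 2.3333
3 3 load 2.6667
4 4 source 2.7778
5 5 load 2.8889
6 6 source 2.9259
7 7 load 2.9630
8 8 source 2.9753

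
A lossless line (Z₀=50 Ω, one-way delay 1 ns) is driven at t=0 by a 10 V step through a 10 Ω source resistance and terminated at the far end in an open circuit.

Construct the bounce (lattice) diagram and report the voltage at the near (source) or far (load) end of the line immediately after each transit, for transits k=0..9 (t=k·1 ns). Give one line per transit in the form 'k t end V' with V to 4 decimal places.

Γ_L=1.000000, Γ_S=-0.666667; launch V₁=10·50/60=8.333333
k=0 src: V=8.3333
k=1 load: inc=8.333333, refl=8.333333·1.000000=8.3333; V=0.000000+8.333333+8.333333=16.6667
k=2 src: inc=8.333333, refl=8.333333·-0.666667=-5.5556; V=8.333333+8.333333+-5.555556=11.1111
k=3 load: inc=-5.555556, refl=-5.555556·1.000000=-5.5556; V=16.666667+-5.555556+-5.555556=5.5556
k=4 src: inc=-5.555556, refl=-5.555556·-0.666667=3.7037; V=11.111111+-5.555556+3.703704=9.2593
k=5 load: inc=3.703704, refl=3.703704·1.000000=3.7037; V=5.555556+3.703704+3.703704=12.9630
k=6 src: inc=3.703704, refl=3.703704·-0.666667=-2.4691; V=9.259259+3.703704+-2.469136=10.4938
k=7 load: inc=-2.469136, refl=-2.469136·1.000000=-2.4691; V=12.962963+-2.469136+-2.469136=8.0247
k=8 src: inc=-2.469136, refl=-2.469136·-0.666667=1.6461; V=10.493827+-2.469136+1.646091=9.6708
k=9 load: inc=1.646091, refl=1.646091·1.000000=1.6461; V=8.024691+1.646091+1.646091=11.3169

0 0 source 8.3333
1 1 load 16.6667
2 2 source 11.1111
3 3 load 5.5556
4 4 source 9.2593
5 5 load 12.9630
6 6 source 10.4938
7 7 load 8.0247
8 8 source 9.6708
9 9 load 11.3169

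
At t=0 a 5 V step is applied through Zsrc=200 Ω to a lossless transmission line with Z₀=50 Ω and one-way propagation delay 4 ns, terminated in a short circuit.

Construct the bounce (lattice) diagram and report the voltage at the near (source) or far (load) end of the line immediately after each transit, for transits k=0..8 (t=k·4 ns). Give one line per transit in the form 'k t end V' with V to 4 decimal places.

Γ_L=-1.000000, Γ_S=0.600000; launch V₁=5·50/250=1.000000
k=0 src: V=1.0000
k=1 load: inc=1.000000, refl=1.000000·-1.000000=-1.0000; V=0.000000+1.000000+-1.000000=0.0000
k=2 src: inc=-1.000000, refl=-1.000000·0.600000=-0.6000; V=1.000000+-1.000000+-0.600000=-0.6000
k=3 load: inc=-0.600000, refl=-0.600000·-1.000000=0.6000; V=0.000000+-0.600000+0.600000=0.0000
k=4 src: inc=0.600000, refl=0.600000·0.600000=0.3600; V=-0.600000+0.600000+0.360000=0.3600
k=5 load: inc=0.360000, refl=0.360000·-1.000000=-0.3600; V=0.000000+0.360000+-0.360000=0.0000
k=6 src: inc=-0.360000, refl=-0.360000·0.600000=-0.2160; V=0.360000+-0.360000+-0.216000=-0.2160
k=7 load: inc=-0.216000, refl=-0.216000·-1.000000=0.2160; V=0.000000+-0.216000+0.216000=0.0000
k=8 src: inc=0.216000, refl=0.216000·0.600000=0.1296; V=-0.216000+0.216000+0.129600=0.1296

0 0 source 1.0000
1 4 load 0.0000
2 8 source -0.6000
3 12 load 0.0000
4 16 source 0.3600
5 20 load 0.0000
6 24 source -0.2160
7 28 load 0.0000
8 32 source 0.1296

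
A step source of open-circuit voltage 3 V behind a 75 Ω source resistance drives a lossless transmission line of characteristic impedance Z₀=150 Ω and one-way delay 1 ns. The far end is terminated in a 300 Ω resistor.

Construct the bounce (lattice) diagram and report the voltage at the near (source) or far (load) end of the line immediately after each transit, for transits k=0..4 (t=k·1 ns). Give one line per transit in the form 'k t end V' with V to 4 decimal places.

0 0 source 2.0000
1 1 load 2.6667
2 2 source 2.4444
3 3 load 2.3704
4 4 source 2.3951

Γ_L=0.333333, Γ_S=-0.333333; launch V₁=3·150/225=2.000000
k=0 src: V=2.0000
k=1 load: inc=2.000000, refl=2.000000·0.333333=0.6667; V=0.000000+2.000000+0.666667=2.6667
k=2 src: inc=0.666667, refl=0.666667·-0.333333=-0.2222; V=2.000000+0.666667+-0.222222=2.4444
k=3 load: inc=-0.222222, refl=-0.222222·0.333333=-0.0741; V=2.666667+-0.222222+-0.074074=2.3704
k=4 src: inc=-0.074074, refl=-0.074074·-0.333333=0.0247; V=2.444444+-0.074074+0.024691=2.3951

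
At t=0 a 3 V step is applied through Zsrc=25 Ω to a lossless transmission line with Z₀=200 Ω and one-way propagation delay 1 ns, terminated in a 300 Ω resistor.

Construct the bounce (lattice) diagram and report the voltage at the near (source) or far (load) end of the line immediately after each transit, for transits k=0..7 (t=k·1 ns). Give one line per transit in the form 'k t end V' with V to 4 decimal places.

Γ_L=0.200000, Γ_S=-0.777778; launch V₁=3·200/225=2.666667
k=0 src: V=2.6667
k=1 load: inc=2.666667, refl=2.666667·0.200000=0.5333; V=0.000000+2.666667+0.533333=3.2000
k=2 src: inc=0.533333, refl=0.533333·-0.777778=-0.4148; V=2.666667+0.533333+-0.414815=2.7852
k=3 load: inc=-0.414815, refl=-0.414815·0.200000=-0.0830; V=3.200000+-0.414815+-0.082963=2.7022
k=4 src: inc=-0.082963, refl=-0.082963·-0.777778=0.0645; V=2.785185+-0.082963+0.064527=2.7667
k=5 load: inc=0.064527, refl=0.064527·0.200000=0.0129; V=2.702222+0.064527+0.012905=2.7797
k=6 src: inc=0.012905, refl=0.012905·-0.777778=-0.0100; V=2.766749+0.012905+-0.010037=2.7696
k=7 load: inc=-0.010037, refl=-0.010037·0.200000=-0.0020; V=2.779654+-0.010037+-0.002007=2.7676

0 0 source 2.6667
1 1 load 3.2000
2 2 source 2.7852
3 3 load 2.7022
4 4 source 2.7667
5 5 load 2.7797
6 6 source 2.7696
7 7 load 2.7676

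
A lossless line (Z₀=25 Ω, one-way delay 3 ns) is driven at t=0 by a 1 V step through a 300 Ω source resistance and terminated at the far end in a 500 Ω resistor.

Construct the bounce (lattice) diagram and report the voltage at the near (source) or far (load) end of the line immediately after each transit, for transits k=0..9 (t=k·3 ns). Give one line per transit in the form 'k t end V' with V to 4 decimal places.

0 0 source 0.0769
1 3 load 0.1465
2 6 source 0.2054
3 9 load 0.2587
4 12 source 0.3038
5 15 load 0.3446
6 18 source 0.3791
7 21 load 0.4103
8 24 source 0.4367
9 27 load 0.4606

Γ_L=0.904762, Γ_S=0.846154; launch V₁=1·25/325=0.076923
k=0 src: V=0.0769
k=1 load: inc=0.076923, refl=0.076923·0.904762=0.0696; V=0.000000+0.076923+0.069597=0.1465
k=2 src: inc=0.069597, refl=0.069597·0.846154=0.0589; V=0.076923+0.069597+0.058890=0.2054
k=3 load: inc=0.058890, refl=0.058890·0.904762=0.0533; V=0.146520+0.058890+0.053281=0.2587
k=4 src: inc=0.053281, refl=0.053281·0.846154=0.0451; V=0.205410+0.053281+0.045084=0.3038
k=5 load: inc=0.045084, refl=0.045084·0.904762=0.0408; V=0.258691+0.045084+0.040790=0.3446
k=6 src: inc=0.040790, refl=0.040790·0.846154=0.0345; V=0.303775+0.040790+0.034515=0.3791
k=7 load: inc=0.034515, refl=0.034515·0.904762=0.0312; V=0.344566+0.034515+0.031228=0.4103
k=8 src: inc=0.031228, refl=0.031228·0.846154=0.0264; V=0.379081+0.031228+0.026424=0.4367
k=9 load: inc=0.026424, refl=0.026424·0.904762=0.0239; V=0.410309+0.026424+0.023907=0.4606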